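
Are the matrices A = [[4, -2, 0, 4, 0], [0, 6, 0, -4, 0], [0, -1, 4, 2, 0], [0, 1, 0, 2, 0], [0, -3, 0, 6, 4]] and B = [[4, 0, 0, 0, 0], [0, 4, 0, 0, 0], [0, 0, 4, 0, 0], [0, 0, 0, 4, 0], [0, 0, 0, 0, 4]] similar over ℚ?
No.

Both have characteristic polynomial (x - 4)^5, but the minimal polynomial of A is (x - 4)^2 while the minimal polynomial of B is x - 4. The minimal polynomial is a similarity invariant, so A and B are not similar.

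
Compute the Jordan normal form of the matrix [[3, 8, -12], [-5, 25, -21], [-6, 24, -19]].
The characteristic polynomial is det(xI - A) = (x - 5)^2(x + 1), so the eigenvalues are -1 (algebraic multiplicity 1), 5 (algebraic multiplicity 2).

For λ = -1: algebraic multiplicity 1 gives one 1×1 block.

For λ = 5: rank(A - 5I) = 2, rank((A - 5I)^2) = 1. The eigenspace has dimension 3 - 2 = 1, so there is 1 Jordan block; the rank sequence gives block sizes [2].

Assembling the blocks gives the Jordan form J above.

J = [[-1, 0, 0], [0, 5, 1], [0, 0, 5]]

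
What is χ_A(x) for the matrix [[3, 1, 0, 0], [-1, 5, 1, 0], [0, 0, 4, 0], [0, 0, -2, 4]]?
χ_A(x) = (x - 4)^4

xI - A = [[x - 3, -1, 0, 0], [1, x - 5, -1, 0], [0, 0, x - 4, 0], [0, 0, 2, x - 4]].

Expanding det(xI - A) along the first row:
det(xI - A) = + (x - 3)·det([[x - 5, -1, 0], [0, x - 4, 0], [0, 2, x - 4]]) - (-1)·det([[1, -1, 0], [0, x - 4, 0], [0, 2, x - 4]]) + (0)·det([[1, x - 5, 0], [0, 0, 0], [0, 0, x - 4]]) - (0)·det([[1, x - 5, -1], [0, 0, x - 4], [0, 0, 2]]).

Evaluating gives χ_A(x) = x^4 - 16x^3 + 96x^2 - 256x + 256 = (x - 4)^4.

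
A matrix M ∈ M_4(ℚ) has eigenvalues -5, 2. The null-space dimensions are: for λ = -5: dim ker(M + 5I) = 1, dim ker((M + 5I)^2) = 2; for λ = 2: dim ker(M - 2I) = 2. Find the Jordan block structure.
Jordan blocks: (-5, 2), (2, 1), (2, 1)

λ = -5: successive nullity increments [1, 1] count blocks of size ≥ k; block sizes are [2].
λ = 2: successive nullity increments [2] count blocks of size ≥ k; block sizes are [1, 1].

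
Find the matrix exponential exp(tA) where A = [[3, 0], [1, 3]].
e^{tA} = [[e^{3*t}, 0], [t*e^{3*t}, e^{3*t}]]

A has Jordan form J = [[3, 1], [0, 3]] with A = PJP^{-1}, so e^{tA} = P e^{tJ} P^{-1}.

For a Jordan block J_k(λ), e^{tJ_k(λ)} = e^{λt} · (I + tN + t^2 N^2/2! + ... + t^{k-1} N^{k-1}/(k-1)!) where N is the nilpotent superdiagonal part.

Assembling the blocks and conjugating back gives the entries of e^{tA} as shown above.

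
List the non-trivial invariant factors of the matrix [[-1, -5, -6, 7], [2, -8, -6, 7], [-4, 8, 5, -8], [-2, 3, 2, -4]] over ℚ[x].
The Jordan structure of A has elementary divisors (x + 3), (x + 3), (x + 1)^2. Arranging the block sizes at each eigenvalue in decreasing order and taking row products gives the invariant factors.

Invariant factors (smallest first, each dividing the next): x + 3, (x + 1)^2(x + 3).

Check: the last factor (x + 1)^2(x + 3) is the minimal polynomial, and the product (x + 1)^2(x + 3)^2 is the characteristic polynomial.

x + 3, (x + 1)^2(x + 3)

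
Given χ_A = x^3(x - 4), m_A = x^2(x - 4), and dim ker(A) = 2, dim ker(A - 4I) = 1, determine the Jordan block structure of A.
λ = 0: algebraic multiplicity 3 (exponent in χ_A), largest block size 2 (exponent in m_A), 2 blocks (geometric multiplicity). These force block sizes [2, 1].
λ = 4: algebraic multiplicity 1 (exponent in χ_A), largest block size 1 (exponent in m_A), 1 block (geometric multiplicity). This forces block sizes [1].

Jordan blocks: (0, 2), (0, 1), (4, 1)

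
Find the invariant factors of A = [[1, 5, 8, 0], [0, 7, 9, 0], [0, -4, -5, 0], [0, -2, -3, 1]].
The Jordan structure of A has elementary divisors (x - 1)^3, (x - 1). Arranging the block sizes at each eigenvalue in decreasing order and taking row products gives the invariant factors.

Invariant factors (smallest first, each dividing the next): x - 1, (x - 1)^3.

Check: the last factor (x - 1)^3 is the minimal polynomial, and the product (x - 1)^4 is the characteristic polynomial.

x - 1, (x - 1)^3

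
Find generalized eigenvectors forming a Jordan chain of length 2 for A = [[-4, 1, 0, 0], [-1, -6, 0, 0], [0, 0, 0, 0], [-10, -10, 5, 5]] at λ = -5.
v_1 = [[-1, 2, 0, 1]]^T, v_2 = [[1, -1, 0, 0]]^T

We seek v_1 ∈ ker((A + 5I)^2) \ ker(A + 5I), then set v_{i+1} = (A + 5I) v_i.

One such chain is v_1 = [[-1, 2, 0, 1]]^T, v_2 = [[1, -1, 0, 0]]^T. Check: (A + 5I) v_2 = [[0, 0, 0, 0]]^T = 0.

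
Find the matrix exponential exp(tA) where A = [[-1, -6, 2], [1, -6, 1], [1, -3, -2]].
e^{tA} = [[(2*t + 1)*e^{-3*t}, -6*t*e^{-3*t}, 2*t*e^{-3*t}], [t*e^{-3*t}, (1 - 3*t)*e^{-3*t}, t*e^{-3*t}], [t*e^{-3*t}, -3*t*e^{-3*t}, (t + 1)*e^{-3*t}]]

A has Jordan form J = [[-3, 1, 0], [0, -3, 0], [0, 0, -3]] with A = PJP^{-1}, so e^{tA} = P e^{tJ} P^{-1}.

For a Jordan block J_k(λ), e^{tJ_k(λ)} = e^{λt} · (I + tN + t^2 N^2/2! + ... + t^{k-1} N^{k-1}/(k-1)!) where N is the nilpotent superdiagonal part.

Assembling the blocks and conjugating back gives the entries of e^{tA} as shown above.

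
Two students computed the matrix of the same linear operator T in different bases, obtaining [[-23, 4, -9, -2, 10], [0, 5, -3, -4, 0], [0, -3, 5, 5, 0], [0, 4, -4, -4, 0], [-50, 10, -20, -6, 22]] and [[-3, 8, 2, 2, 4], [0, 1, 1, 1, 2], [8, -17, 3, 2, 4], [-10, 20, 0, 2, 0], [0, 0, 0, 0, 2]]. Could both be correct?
Two matrices over a field are similar if and only if they have the same invariant factors.

Both A and B have characteristic polynomial (x - 2)^4(x + 3) and minimal polynomial (x - 2)^3(x + 3). Computing further, both have invariant factors x - 2, (x - 2)^3(x + 3). Hence A and B are similar.

Yes.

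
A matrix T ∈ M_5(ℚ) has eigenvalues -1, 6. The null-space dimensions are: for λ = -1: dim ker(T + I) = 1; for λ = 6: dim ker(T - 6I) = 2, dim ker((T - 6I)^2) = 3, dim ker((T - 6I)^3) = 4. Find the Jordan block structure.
λ = -1: successive nullity increments [1] count blocks of size ≥ k; block sizes are [1].
λ = 6: successive nullity increments [2, 1, 1] count blocks of size ≥ k; block sizes are [3, 1].

Jordan blocks: (-1, 1), (6, 3), (6, 1)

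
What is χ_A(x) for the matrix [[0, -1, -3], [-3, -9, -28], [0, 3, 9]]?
xI - A = [[x, 1, 3], [3, x + 9, 28], [0, -3, x - 9]].

Expanding det(xI - A) along the first row:
det(xI - A) = + (x)·det([[x + 9, 28], [-3, x - 9]]) - (1)·det([[3, 28], [0, x - 9]]) + (3)·det([[3, x + 9], [0, -3]]).

Evaluating gives χ_A(x) = x^3.

χ_A(x) = x^3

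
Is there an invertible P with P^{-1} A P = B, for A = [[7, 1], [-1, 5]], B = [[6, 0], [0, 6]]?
No.

Both have characteristic polynomial (x - 6)^2, but the minimal polynomial of A is (x - 6)^2 while the minimal polynomial of B is x - 6. The minimal polynomial is a similarity invariant, so A and B are not similar.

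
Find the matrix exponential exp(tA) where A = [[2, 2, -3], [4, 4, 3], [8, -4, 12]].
e^{tA} = [[(1 - 4*t)*e^{6*t}, 2*t*e^{6*t}, -3*t*e^{6*t}], [4*t*e^{6*t}, (1 - 2*t)*e^{6*t}, 3*t*e^{6*t}], [8*t*e^{6*t}, -4*t*e^{6*t}, (6*t + 1)*e^{6*t}]]

A has Jordan form J = [[6, 1, 0], [0, 6, 0], [0, 0, 6]] with A = PJP^{-1}, so e^{tA} = P e^{tJ} P^{-1}.

For a Jordan block J_k(λ), e^{tJ_k(λ)} = e^{λt} · (I + tN + t^2 N^2/2! + ... + t^{k-1} N^{k-1}/(k-1)!) where N is the nilpotent superdiagonal part.

Assembling the blocks and conjugating back gives the entries of e^{tA} as shown above.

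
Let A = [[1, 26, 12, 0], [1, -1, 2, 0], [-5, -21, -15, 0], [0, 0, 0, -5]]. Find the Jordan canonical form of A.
The characteristic polynomial is det(xI - A) = (x + 5)^4, so the eigenvalues are -5 (algebraic multiplicity 4).

For λ = -5: rank(A + 5I) = 2, rank((A + 5I)^2) = 1, rank((A + 5I)^3) = 0. The eigenspace has dimension 4 - 2 = 2, so there are 2 Jordan blocks; the rank sequence gives block sizes [3, 1].

Assembling the blocks gives the Jordan form J above.

J = [[-5, 1, 0, 0], [0, -5, 1, 0], [0, 0, -5, 0], [0, 0, 0, -5]]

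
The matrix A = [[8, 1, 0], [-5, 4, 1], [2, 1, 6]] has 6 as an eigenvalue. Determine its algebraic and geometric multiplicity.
algebraic multiplicity 3, geometric multiplicity 1

The characteristic polynomial is (x - 6)^3, so the factor x - 6 appears with exponent 3: the algebraic multiplicity is 3.

rank(A - 6I) = 2, so the eigenspace has dimension 3 - 2 = 1: the geometric multiplicity is 1.

Since 1 < 3, A is not diagonalizable.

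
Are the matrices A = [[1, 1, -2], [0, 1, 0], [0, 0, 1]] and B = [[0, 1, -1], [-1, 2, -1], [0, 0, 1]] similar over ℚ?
Yes.

Two matrices over a field are similar if and only if they have the same invariant factors.

Both A and B have characteristic polynomial (x - 1)^3 and minimal polynomial (x - 1)^2. Computing further, both have invariant factors x - 1, (x - 1)^2. Hence A and B are similar.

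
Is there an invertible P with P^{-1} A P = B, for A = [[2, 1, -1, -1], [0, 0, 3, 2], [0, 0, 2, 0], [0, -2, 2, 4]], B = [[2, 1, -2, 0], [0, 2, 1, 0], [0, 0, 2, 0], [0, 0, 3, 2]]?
Two matrices over a field are similar if and only if they have the same invariant factors.

Both A and B have characteristic polynomial (x - 2)^4 and minimal polynomial (x - 2)^3. Computing further, both have invariant factors x - 2, (x - 2)^3. Hence A and B are similar.

Yes.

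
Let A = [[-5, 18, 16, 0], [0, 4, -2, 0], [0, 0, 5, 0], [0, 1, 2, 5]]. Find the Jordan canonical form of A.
The characteristic polynomial is det(xI - A) = (x - 5)^2(x - 4)(x + 5), so the eigenvalues are -5 (algebraic multiplicity 1), 4 (algebraic multiplicity 1), 5 (algebraic multiplicity 2).

For λ = -5: algebraic multiplicity 1 gives one 1×1 block.

For λ = 4: algebraic multiplicity 1 gives one 1×1 block.

For λ = 5: rank(A - 5I) = 2. The eigenspace has dimension 4 - 2 = 2, so there are 2 Jordan blocks; the rank sequence gives block sizes [1, 1].

Assembling the blocks gives the Jordan form J above.

J = [[-5, 0, 0, 0], [0, 4, 0, 0], [0, 0, 5, 0], [0, 0, 0, 5]]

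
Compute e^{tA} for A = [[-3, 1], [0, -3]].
e^{tA} = [[e^{-3*t}, t*e^{-3*t}], [0, e^{-3*t}]]

A has Jordan form J = [[-3, 1], [0, -3]] with A = PJP^{-1}, so e^{tA} = P e^{tJ} P^{-1}.

For a Jordan block J_k(λ), e^{tJ_k(λ)} = e^{λt} · (I + tN + t^2 N^2/2! + ... + t^{k-1} N^{k-1}/(k-1)!) where N is the nilpotent superdiagonal part.

Assembling the blocks and conjugating back gives the entries of e^{tA} as shown above.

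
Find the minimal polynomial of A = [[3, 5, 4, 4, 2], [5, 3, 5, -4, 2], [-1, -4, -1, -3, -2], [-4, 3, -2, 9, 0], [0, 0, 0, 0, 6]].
The characteristic polynomial factors as (x - 6)(x - 5)^2(x - 2)^2. The minimal polynomial is ∏(x - λ)^{k_λ} where k_λ is the size of the largest Jordan block at λ.

For λ = 2: rank(A - 2I) = 4, and the largest Jordan block has size 2 (the smallest k with rank((A - 2I)^k) = rank((A - 2I)^(k+1))).
For λ = 5: rank(A - 5I) = 4, and the largest Jordan block has size 2 (the smallest k with rank((A - 5I)^k) = rank((A - 5I)^(k+1))).
For λ = 6: rank(A - 6I) = 4, and the largest Jordan block has size 1 (the smallest k with rank((A - 6I)^k) = rank((A - 6I)^(k+1))).

So m_A(x) = (x - 6)(x - 5)^2(x - 2)^2.

m_A(x) = (x - 6)(x - 5)^2(x - 2)^2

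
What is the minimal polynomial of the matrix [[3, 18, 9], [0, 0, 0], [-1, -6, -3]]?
m_A(x) = x^2

The characteristic polynomial factors as x^3. The minimal polynomial is ∏(x - λ)^{k_λ} where k_λ is the size of the largest Jordan block at λ.

For λ = 0: rank(A) = 1, and the largest Jordan block has size 2 (the smallest k with rank(A^k) = rank(A^(k+1))).

So m_A(x) = x^2.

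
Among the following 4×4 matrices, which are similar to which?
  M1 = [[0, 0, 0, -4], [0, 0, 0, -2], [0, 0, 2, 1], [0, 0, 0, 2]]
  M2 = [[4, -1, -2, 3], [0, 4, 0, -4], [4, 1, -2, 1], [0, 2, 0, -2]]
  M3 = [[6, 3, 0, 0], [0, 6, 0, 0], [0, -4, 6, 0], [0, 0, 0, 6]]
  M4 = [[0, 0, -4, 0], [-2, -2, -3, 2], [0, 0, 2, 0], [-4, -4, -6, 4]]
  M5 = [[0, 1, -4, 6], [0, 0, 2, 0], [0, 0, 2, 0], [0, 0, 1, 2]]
Characteristic polynomials: χ_{M1} = x^2(x - 2)^2, χ_{M2} = x^2(x - 2)^2, χ_{M3} = (x - 6)^4, χ_{M4} = x^2(x - 2)^2, χ_{M5} = x^2(x - 2)^2.

{M1, M2, M4}: invariant factors x, x(x - 2)^2.

{M3}: invariant factors x - 6, x - 6, (x - 6)^2.

{M5}: invariant factors x^2(x - 2)^2.

Matrices are similar if and only if their invariant-factor lists agree; the partition into similarity classes is {M1, M2, M4}, {M3}, {M5}.

3 classes: {M1, M2, M4}, {M3}, {M5}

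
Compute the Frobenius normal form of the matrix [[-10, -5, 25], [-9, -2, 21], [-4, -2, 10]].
R = [[0, 0, 0], [1, 0, 3], [0, 1, -2]]

The invariant factors of A (the non-unit diagonal entries of the Smith normal form of xI - A over ℚ[x]) are x(x - 1)(x + 3), each dividing the next. The characteristic polynomial is their product, x(x - 1)(x + 3).

The rational canonical form is the block-diagonal matrix of companion matrices C(f_i):
R = [[0, 0, 0], [1, 0, 3], [0, 1, -2]].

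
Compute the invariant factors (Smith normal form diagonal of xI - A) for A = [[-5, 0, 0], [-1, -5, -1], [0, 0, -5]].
The Jordan structure of A has elementary divisors (x + 5)^2, (x + 5). Arranging the block sizes at each eigenvalue in decreasing order and taking row products gives the invariant factors.

Invariant factors (smallest first, each dividing the next): x + 5, (x + 5)^2.

Check: the last factor (x + 5)^2 is the minimal polynomial, and the product (x + 5)^3 is the characteristic polynomial.

x + 5, (x + 5)^2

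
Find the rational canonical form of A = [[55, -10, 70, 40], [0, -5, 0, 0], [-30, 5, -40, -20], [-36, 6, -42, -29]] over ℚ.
The invariant factors of A (the non-unit diagonal entries of the Smith normal form of xI - A over ℚ[x]) are x + 5, x + 5, (x + 4)(x + 5), each dividing the next. The characteristic polynomial is their product, (x + 4)(x + 5)^3.

The rational canonical form is the block-diagonal matrix of companion matrices C(f_i):
R = [[-5, 0, 0, 0], [0, -5, 0, 0], [0, 0, 0, -20], [0, 0, 1, -9]].

R = [[-5, 0, 0, 0], [0, -5, 0, 0], [0, 0, 0, -20], [0, 0, 1, -9]]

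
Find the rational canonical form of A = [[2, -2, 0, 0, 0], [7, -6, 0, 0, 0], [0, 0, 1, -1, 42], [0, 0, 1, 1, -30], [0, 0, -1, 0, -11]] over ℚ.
R = [[0, -2, 0, 0, 0], [1, -4, 0, 0, 0], [0, 0, 0, 0, -10], [0, 0, 1, 0, -22], [0, 0, 0, 1, -9]]

The invariant factors of A (the non-unit diagonal entries of the Smith normal form of xI - A over ℚ[x]) are x^2 + 4x + 2, (x + 5)(x^2 + 4x + 2), each dividing the next. The characteristic polynomial is their product, (x + 5)(x^2 + 4x + 2)^2.

The rational canonical form is the block-diagonal matrix of companion matrices C(f_i):
R = [[0, -2, 0, 0, 0], [1, -4, 0, 0, 0], [0, 0, 0, 0, -10], [0, 0, 1, 0, -22], [0, 0, 0, 1, -9]].

Note the characteristic polynomial does not split into linear factors over ℚ, so A has no Jordan form over ℚ; the rational canonical form exists over any field.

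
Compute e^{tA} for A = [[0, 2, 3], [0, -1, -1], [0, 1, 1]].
e^{tA} = [[1, t*(t + 4)/2, t*(t + 6)/2], [0, 1 - t, -t], [0, t, t + 1]]

A has Jordan form J = [[0, 1, 0], [0, 0, 1], [0, 0, 0]] with A = PJP^{-1}, so e^{tA} = P e^{tJ} P^{-1}.

For a Jordan block J_k(λ), e^{tJ_k(λ)} = e^{λt} · (I + tN + t^2 N^2/2! + ... + t^{k-1} N^{k-1}/(k-1)!) where N is the nilpotent superdiagonal part.

Assembling the blocks and conjugating back gives the entries of e^{tA} as shown above.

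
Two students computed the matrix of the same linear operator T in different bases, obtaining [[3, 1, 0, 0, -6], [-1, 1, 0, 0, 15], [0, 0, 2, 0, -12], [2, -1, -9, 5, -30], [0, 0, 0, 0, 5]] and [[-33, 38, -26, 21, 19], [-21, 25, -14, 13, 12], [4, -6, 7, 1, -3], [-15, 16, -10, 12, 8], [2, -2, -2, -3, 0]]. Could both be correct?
trace(A) = 16 but trace(B) = 11. The trace is a similarity invariant, so A and B are not similar.

No.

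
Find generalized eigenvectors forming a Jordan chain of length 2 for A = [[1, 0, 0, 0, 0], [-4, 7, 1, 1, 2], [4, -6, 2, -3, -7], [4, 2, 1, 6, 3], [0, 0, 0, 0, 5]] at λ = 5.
v_1 = [[0, 0, 1, 0, 0]]^T, v_2 = [[0, 1, -3, 1, 0]]^T

We seek v_1 ∈ ker((A - 5I)^2) \ ker(A - 5I), then set v_{i+1} = (A - 5I) v_i.

One such chain is v_1 = [[0, 0, 1, 0, 0]]^T, v_2 = [[0, 1, -3, 1, 0]]^T. Check: (A - 5I) v_2 = [[0, 0, 0, 0, 0]]^T = 0.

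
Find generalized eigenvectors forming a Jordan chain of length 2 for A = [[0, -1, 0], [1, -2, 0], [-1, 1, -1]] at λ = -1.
v_1 = [[1, 0, -2]]^T, v_2 = [[1, 1, -1]]^T

We seek v_1 ∈ ker((A + I)^2) \ ker(A + I), then set v_{i+1} = (A + I) v_i.

One such chain is v_1 = [[1, 0, -2]]^T, v_2 = [[1, 1, -1]]^T. Check: (A + I) v_2 = [[0, 0, 0]]^T = 0.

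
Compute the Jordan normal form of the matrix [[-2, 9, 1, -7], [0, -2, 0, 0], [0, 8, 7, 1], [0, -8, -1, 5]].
The characteristic polynomial is det(xI - A) = (x - 6)^2(x + 2)^2, so the eigenvalues are -2 (algebraic multiplicity 2), 6 (algebraic multiplicity 2).

For λ = -2: rank(A + 2I) = 3, rank((A + 2I)^2) = 2. The eigenspace has dimension 4 - 3 = 1, so there is 1 Jordan block; the rank sequence gives block sizes [2].

For λ = 6: rank(A - 6I) = 3, rank((A - 6I)^2) = 2. The eigenspace has dimension 4 - 3 = 1, so there is 1 Jordan block; the rank sequence gives block sizes [2].

Assembling the blocks gives the Jordan form J above.

J = [[-2, 1, 0, 0], [0, -2, 0, 0], [0, 0, 6, 1], [0, 0, 0, 6]]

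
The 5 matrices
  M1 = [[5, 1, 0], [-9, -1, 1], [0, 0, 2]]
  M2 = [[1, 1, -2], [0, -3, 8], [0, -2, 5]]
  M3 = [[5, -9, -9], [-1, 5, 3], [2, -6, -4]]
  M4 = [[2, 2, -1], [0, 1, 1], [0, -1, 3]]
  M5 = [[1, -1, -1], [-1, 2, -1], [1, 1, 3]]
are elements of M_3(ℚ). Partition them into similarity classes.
3 classes: {M1, M4, M5}, {M2}, {M3}

Characteristic polynomials: χ_{M1} = (x - 2)^3, χ_{M2} = (x - 1)^3, χ_{M3} = (x - 2)^3, χ_{M4} = (x - 2)^3, χ_{M5} = (x - 2)^3.

{M1, M4, M5}: invariant factors (x - 2)^3.

{M2}: invariant factors x - 1, (x - 1)^2.

{M3}: invariant factors x - 2, (x - 2)^2.

Matrices are similar if and only if their invariant-factor lists agree; the partition into similarity classes is {M1, M4, M5}, {M2}, {M3}.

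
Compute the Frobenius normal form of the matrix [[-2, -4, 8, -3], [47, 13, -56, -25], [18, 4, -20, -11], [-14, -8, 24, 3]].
R = [[0, -4, 0, 0], [1, -3, 0, 0], [0, 0, 0, -4], [0, 0, 1, -3]]

The invariant factors of A (the non-unit diagonal entries of the Smith normal form of xI - A over ℚ[x]) are x^2 + 3x + 4, x^2 + 3x + 4, each dividing the next. The characteristic polynomial is their product, (x^2 + 3x + 4)^2.

The rational canonical form is the block-diagonal matrix of companion matrices C(f_i):
R = [[0, -4, 0, 0], [1, -3, 0, 0], [0, 0, 0, -4], [0, 0, 1, -3]].

Note the characteristic polynomial does not split into linear factors over ℚ, so A has no Jordan form over ℚ; the rational canonical form exists over any field.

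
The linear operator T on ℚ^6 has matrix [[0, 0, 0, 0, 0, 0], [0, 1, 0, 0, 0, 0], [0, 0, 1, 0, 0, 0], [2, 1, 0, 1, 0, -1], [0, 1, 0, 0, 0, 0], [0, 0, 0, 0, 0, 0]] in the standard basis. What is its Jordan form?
J = [[0, 0, 0, 0, 0, 0], [0, 0, 0, 0, 0, 0], [0, 0, 0, 0, 0, 0], [0, 0, 0, 1, 1, 0], [0, 0, 0, 0, 1, 0], [0, 0, 0, 0, 0, 1]]

The characteristic polynomial is det(xI - A) = x^3(x - 1)^3, so the eigenvalues are 0 (algebraic multiplicity 3), 1 (algebraic multiplicity 3).

For λ = 0: rank(A) = 3. The eigenspace has dimension 6 - 3 = 3, so there are 3 Jordan blocks; the rank sequence gives block sizes [1, 1, 1].

For λ = 1: rank(A - I) = 4, rank((A - I)^2) = 3. The eigenspace has dimension 6 - 4 = 2, so there are 2 Jordan blocks; the rank sequence gives block sizes [2, 1].

Assembling the blocks gives the Jordan form J above.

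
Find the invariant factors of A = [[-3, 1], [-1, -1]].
The Jordan structure of A has elementary divisors (x + 2)^2. Arranging the block sizes at each eigenvalue in decreasing order and taking row products gives the invariant factors.

Invariant factors (smallest first, each dividing the next): (x + 2)^2.

Check: the last factor (x + 2)^2 is the minimal polynomial, and the product (x + 2)^2 is the characteristic polynomial.

(x + 2)^2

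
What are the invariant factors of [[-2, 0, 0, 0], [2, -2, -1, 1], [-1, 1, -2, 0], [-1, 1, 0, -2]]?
x + 2, (x + 2)^3

The Jordan structure of A has elementary divisors (x + 2)^3, (x + 2). Arranging the block sizes at each eigenvalue in decreasing order and taking row products gives the invariant factors.

Invariant factors (smallest first, each dividing the next): x + 2, (x + 2)^3.

Check: the last factor (x + 2)^3 is the minimal polynomial, and the product (x + 2)^4 is the characteristic polynomial.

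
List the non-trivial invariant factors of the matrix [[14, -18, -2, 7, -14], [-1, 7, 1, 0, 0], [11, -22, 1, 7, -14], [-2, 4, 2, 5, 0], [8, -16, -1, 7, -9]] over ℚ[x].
x - 5, x - 5, (x - 5)^2(x + 2)

The Jordan structure of A has elementary divisors (x + 2), (x - 5)^2, (x - 5), (x - 5). Arranging the block sizes at each eigenvalue in decreasing order and taking row products gives the invariant factors.

Invariant factors (smallest first, each dividing the next): x - 5, x - 5, (x - 5)^2(x + 2).

Check: the last factor (x - 5)^2(x + 2) is the minimal polynomial, and the product (x - 5)^4(x + 2) is the characteristic polynomial.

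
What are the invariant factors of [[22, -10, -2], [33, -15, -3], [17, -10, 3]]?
x(x - 5)^2

The Jordan structure of A has elementary divisors x, (x - 5)^2. Arranging the block sizes at each eigenvalue in decreasing order and taking row products gives the invariant factors.

Invariant factors (smallest first, each dividing the next): x(x - 5)^2.

Check: the last factor x(x - 5)^2 is the minimal polynomial, and the product x(x - 5)^2 is the characteristic polynomial.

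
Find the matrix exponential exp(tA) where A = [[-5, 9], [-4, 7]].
A has Jordan form J = [[1, 1], [0, 1]] with A = PJP^{-1}, so e^{tA} = P e^{tJ} P^{-1}.

For a Jordan block J_k(λ), e^{tJ_k(λ)} = e^{λt} · (I + tN + t^2 N^2/2! + ... + t^{k-1} N^{k-1}/(k-1)!) where N is the nilpotent superdiagonal part.

Assembling the blocks and conjugating back gives the entries of e^{tA} as shown above.

e^{tA} = [[(1 - 6*t)*e^{t}, 9*t*e^{t}], [-4*t*e^{t}, (6*t + 1)*e^{t}]]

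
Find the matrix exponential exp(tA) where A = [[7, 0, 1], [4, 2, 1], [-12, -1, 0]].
e^{tA} = [[(2*t^2 + 4*t + 1)*e^{3*t}, -t^2*e^{3*t}/2, t*(t + 2)*e^{3*t}/2], [4*t*e^{3*t}, (1 - t)*e^{3*t}, t*e^{3*t}], [4*t*(-2*t - 3)*e^{3*t}, t*(2*t - 1)*e^{3*t}, (-2*t^2 - 3*t + 1)*e^{3*t}]]

A has Jordan form J = [[3, 1, 0], [0, 3, 1], [0, 0, 3]] with A = PJP^{-1}, so e^{tA} = P e^{tJ} P^{-1}.

For a Jordan block J_k(λ), e^{tJ_k(λ)} = e^{λt} · (I + tN + t^2 N^2/2! + ... + t^{k-1} N^{k-1}/(k-1)!) where N is the nilpotent superdiagonal part.

Assembling the blocks and conjugating back gives the entries of e^{tA} as shown above.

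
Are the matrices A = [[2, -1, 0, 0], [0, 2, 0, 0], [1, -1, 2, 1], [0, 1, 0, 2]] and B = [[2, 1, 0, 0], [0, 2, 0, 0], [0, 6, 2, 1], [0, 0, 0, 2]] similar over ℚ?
Two matrices over a field are similar if and only if they have the same invariant factors.

Both A and B have characteristic polynomial (x - 2)^4 and minimal polynomial (x - 2)^2. Computing further, both have invariant factors (x - 2)^2, (x - 2)^2. Hence A and B are similar.

Yes.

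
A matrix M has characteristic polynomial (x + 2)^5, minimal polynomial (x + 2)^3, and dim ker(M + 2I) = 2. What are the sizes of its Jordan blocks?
Jordan blocks: (-2, 3), (-2, 2)

λ = -2: algebraic multiplicity 5 (exponent in χ_M), largest block size 3 (exponent in m_M), 2 blocks (geometric multiplicity). These force block sizes [3, 2].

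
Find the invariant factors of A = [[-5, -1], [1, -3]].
The Jordan structure of A has elementary divisors (x + 4)^2. Arranging the block sizes at each eigenvalue in decreasing order and taking row products gives the invariant factors.

Invariant factors (smallest first, each dividing the next): (x + 4)^2.

Check: the last factor (x + 4)^2 is the minimal polynomial, and the product (x + 4)^2 is the characteristic polynomial.

(x + 4)^2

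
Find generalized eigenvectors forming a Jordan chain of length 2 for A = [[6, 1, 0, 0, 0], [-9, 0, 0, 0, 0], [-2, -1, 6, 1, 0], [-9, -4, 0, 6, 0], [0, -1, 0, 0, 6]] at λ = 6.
We seek v_1 ∈ ker((A - 6I)^2) \ ker(A - 6I), then set v_{i+1} = (A - 6I) v_i.

One such chain is v_1 = [[0, 0, -1, 1, 0]]^T, v_2 = [[0, 0, 1, 0, 0]]^T. Check: (A - 6I) v_2 = [[0, 0, 0, 0, 0]]^T = 0.

v_1 = [[0, 0, -1, 1, 0]]^T, v_2 = [[0, 0, 1, 0, 0]]^T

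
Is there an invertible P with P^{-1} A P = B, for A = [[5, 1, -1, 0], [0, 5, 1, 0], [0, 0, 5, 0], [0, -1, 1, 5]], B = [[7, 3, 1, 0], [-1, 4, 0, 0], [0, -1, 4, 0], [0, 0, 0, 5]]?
Two matrices over a field are similar if and only if they have the same invariant factors.

Both A and B have characteristic polynomial (x - 5)^4 and minimal polynomial (x - 5)^3. Computing further, both have invariant factors x - 5, (x - 5)^3. Hence A and B are similar.

Yes.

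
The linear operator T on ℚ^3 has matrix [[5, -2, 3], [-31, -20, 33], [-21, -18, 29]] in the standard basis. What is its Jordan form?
The characteristic polynomial is det(xI - A) = (x - 6)^2(x - 2), so the eigenvalues are 2 (algebraic multiplicity 1), 6 (algebraic multiplicity 2).

For λ = 2: algebraic multiplicity 1 gives one 1×1 block.

For λ = 6: rank(A - 6I) = 2, rank((A - 6I)^2) = 1. The eigenspace has dimension 3 - 2 = 1, so there is 1 Jordan block; the rank sequence gives block sizes [2].

Assembling the blocks gives the Jordan form J above.

J = [[2, 0, 0], [0, 6, 1], [0, 0, 6]]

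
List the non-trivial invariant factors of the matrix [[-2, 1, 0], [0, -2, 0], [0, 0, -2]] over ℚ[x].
x + 2, (x + 2)^2

The Jordan structure of A has elementary divisors (x + 2)^2, (x + 2). Arranging the block sizes at each eigenvalue in decreasing order and taking row products gives the invariant factors.

Invariant factors (smallest first, each dividing the next): x + 2, (x + 2)^2.

Check: the last factor (x + 2)^2 is the minimal polynomial, and the product (x + 2)^3 is the characteristic polynomial.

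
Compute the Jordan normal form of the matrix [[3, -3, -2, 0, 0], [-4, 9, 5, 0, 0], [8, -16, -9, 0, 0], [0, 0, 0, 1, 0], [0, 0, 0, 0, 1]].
J = [[1, 1, 0, 0, 0], [0, 1, 1, 0, 0], [0, 0, 1, 0, 0], [0, 0, 0, 1, 0], [0, 0, 0, 0, 1]]

The characteristic polynomial is det(xI - A) = (x - 1)^5, so the eigenvalues are 1 (algebraic multiplicity 5).

For λ = 1: rank(A - I) = 2, rank((A - I)^2) = 1, rank((A - I)^3) = 0. The eigenspace has dimension 5 - 2 = 3, so there are 3 Jordan blocks; the rank sequence gives block sizes [3, 1, 1].

Assembling the blocks gives the Jordan form J above.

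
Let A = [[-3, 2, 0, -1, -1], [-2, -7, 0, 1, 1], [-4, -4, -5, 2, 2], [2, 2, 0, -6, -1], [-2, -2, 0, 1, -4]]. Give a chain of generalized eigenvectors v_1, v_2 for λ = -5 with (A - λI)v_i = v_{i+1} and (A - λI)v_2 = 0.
We seek v_1 ∈ ker((A + 5I)^2) \ ker(A + 5I), then set v_{i+1} = (A + 5I) v_i.

One such chain is v_1 = [[2, -2, -4, 2, -3]]^T, v_2 = [[1, -1, -2, 1, -1]]^T. Check: (A + 5I) v_2 = [[0, 0, 0, 0, 0]]^T = 0.

v_1 = [[2, -2, -4, 2, -3]]^T, v_2 = [[1, -1, -2, 1, -1]]^T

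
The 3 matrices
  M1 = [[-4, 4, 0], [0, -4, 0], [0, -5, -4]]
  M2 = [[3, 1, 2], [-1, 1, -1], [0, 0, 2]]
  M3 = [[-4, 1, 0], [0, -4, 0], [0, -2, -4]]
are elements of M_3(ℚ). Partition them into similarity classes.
Characteristic polynomials: χ_{M1} = (x + 4)^3, χ_{M2} = (x - 2)^3, χ_{M3} = (x + 4)^3.

{M1, M3}: invariant factors x + 4, (x + 4)^2.

{M2}: invariant factors (x - 2)^3.

Matrices are similar if and only if their invariant-factor lists agree; the partition into similarity classes is {M1, M3}, {M2}.

2 classes: {M1, M3}, {M2}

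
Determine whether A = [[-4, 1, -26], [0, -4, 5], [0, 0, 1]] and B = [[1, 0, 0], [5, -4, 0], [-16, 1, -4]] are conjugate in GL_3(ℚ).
Yes.

Two matrices over a field are similar if and only if they have the same invariant factors.

Both A and B have characteristic polynomial (x - 1)(x + 4)^2 and minimal polynomial (x - 1)(x + 4)^2. Computing further, both have invariant factors (x - 1)(x + 4)^2. Hence A and B are similar.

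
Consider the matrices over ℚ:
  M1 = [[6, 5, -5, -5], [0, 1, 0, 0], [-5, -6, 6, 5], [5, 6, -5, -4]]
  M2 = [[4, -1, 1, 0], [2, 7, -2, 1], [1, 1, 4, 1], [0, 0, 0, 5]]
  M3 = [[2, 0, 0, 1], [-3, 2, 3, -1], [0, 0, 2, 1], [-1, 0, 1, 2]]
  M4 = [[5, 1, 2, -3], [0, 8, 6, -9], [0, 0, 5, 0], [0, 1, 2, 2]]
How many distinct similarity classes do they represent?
4 classes: {M1}, {M2}, {M3}, {M4}

Characteristic polynomials: χ_{M1} = (x - 6)(x - 1)^3, χ_{M2} = (x - 5)^4, χ_{M3} = (x - 2)^4, χ_{M4} = (x - 5)^4.

{M1}: invariant factors x - 1, (x - 6)(x - 1)^2.

{M2}: invariant factors (x - 5)^2, (x - 5)^2.

{M3}: invariant factors x - 2, (x - 2)^3.

{M4}: invariant factors x - 5, x - 5, (x - 5)^2.

Matrices are similar if and only if their invariant-factor lists agree; the partition into similarity classes is {M1}, {M2}, {M3}, {M4}.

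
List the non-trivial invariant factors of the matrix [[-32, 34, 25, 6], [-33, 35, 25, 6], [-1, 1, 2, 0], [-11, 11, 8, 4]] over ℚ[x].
(x - 4)(x - 2)^2(x - 1)

The Jordan structure of A has elementary divisors (x - 1), (x - 2)^2, (x - 4). Arranging the block sizes at each eigenvalue in decreasing order and taking row products gives the invariant factors.

Invariant factors (smallest first, each dividing the next): (x - 4)(x - 2)^2(x - 1).

Check: the last factor (x - 4)(x - 2)^2(x - 1) is the minimal polynomial, and the product (x - 4)(x - 2)^2(x - 1) is the characteristic polynomial.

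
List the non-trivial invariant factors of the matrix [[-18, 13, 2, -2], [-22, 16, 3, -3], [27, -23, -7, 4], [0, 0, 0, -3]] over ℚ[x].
The Jordan structure of A has elementary divisors (x + 3)^3, (x + 3). Arranging the block sizes at each eigenvalue in decreasing order and taking row products gives the invariant factors.

Invariant factors (smallest first, each dividing the next): x + 3, (x + 3)^3.

Check: the last factor (x + 3)^3 is the minimal polynomial, and the product (x + 3)^4 is the characteristic polynomial.

x + 3, (x + 3)^3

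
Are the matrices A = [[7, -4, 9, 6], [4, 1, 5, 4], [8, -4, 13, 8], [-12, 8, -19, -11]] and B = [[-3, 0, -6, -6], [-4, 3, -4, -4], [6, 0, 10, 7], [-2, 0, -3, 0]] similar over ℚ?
Two matrices over a field are similar if and only if they have the same invariant factors.

Both A and B have characteristic polynomial (x - 3)^3(x - 1) and minimal polynomial (x - 3)^2(x - 1). Computing further, both have invariant factors x - 3, (x - 3)^2(x - 1). Hence A and B are similar.

Yes.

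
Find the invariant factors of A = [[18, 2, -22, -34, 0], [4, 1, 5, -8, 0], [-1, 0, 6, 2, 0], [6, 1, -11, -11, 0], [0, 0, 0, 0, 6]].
x - 6, (x - 6)^2(x - 1)^2

The Jordan structure of A has elementary divisors (x - 1)^2, (x - 6)^2, (x - 6). Arranging the block sizes at each eigenvalue in decreasing order and taking row products gives the invariant factors.

Invariant factors (smallest first, each dividing the next): x - 6, (x - 6)^2(x - 1)^2.

Check: the last factor (x - 6)^2(x - 1)^2 is the minimal polynomial, and the product (x - 6)^3(x - 1)^2 is the characteristic polynomial.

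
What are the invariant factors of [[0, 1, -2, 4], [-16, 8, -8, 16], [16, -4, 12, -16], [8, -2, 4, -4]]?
x - 4, x - 4, (x - 4)^2

The Jordan structure of A has elementary divisors (x - 4)^2, (x - 4), (x - 4). Arranging the block sizes at each eigenvalue in decreasing order and taking row products gives the invariant factors.

Invariant factors (smallest first, each dividing the next): x - 4, x - 4, (x - 4)^2.

Check: the last factor (x - 4)^2 is the minimal polynomial, and the product (x - 4)^4 is the characteristic polynomial.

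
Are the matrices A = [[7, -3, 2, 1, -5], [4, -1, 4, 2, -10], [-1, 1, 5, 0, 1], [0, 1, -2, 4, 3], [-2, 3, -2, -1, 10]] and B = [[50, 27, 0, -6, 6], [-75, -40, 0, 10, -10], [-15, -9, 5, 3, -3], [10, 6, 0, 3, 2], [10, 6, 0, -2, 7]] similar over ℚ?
Two matrices over a field are similar if and only if they have the same invariant factors.

Both A and B have characteristic polynomial (x - 5)^5 and minimal polynomial (x - 5)^2. Computing further, both have invariant factors x - 5, (x - 5)^2, (x - 5)^2. Hence A and B are similar.

Yes.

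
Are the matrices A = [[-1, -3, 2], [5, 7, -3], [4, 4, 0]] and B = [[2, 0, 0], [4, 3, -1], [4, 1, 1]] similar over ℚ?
Both have characteristic polynomial (x - 2)^3, but the minimal polynomial of A is (x - 2)^3 while the minimal polynomial of B is (x - 2)^2. The minimal polynomial is a similarity invariant, so A and B are not similar.

No.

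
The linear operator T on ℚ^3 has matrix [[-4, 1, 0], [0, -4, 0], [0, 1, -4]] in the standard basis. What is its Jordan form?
J = [[-4, 1, 0], [0, -4, 0], [0, 0, -4]]

The characteristic polynomial is det(xI - A) = (x + 4)^3, so the eigenvalues are -4 (algebraic multiplicity 3).

For λ = -4: rank(A + 4I) = 1, rank((A + 4I)^2) = 0. The eigenspace has dimension 3 - 1 = 2, so there are 2 Jordan blocks; the rank sequence gives block sizes [2, 1].

Assembling the blocks gives the Jordan form J above.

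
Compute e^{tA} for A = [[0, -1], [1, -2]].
e^{tA} = [[(t + 1)*e^{-t}, -t*e^{-t}], [t*e^{-t}, (1 - t)*e^{-t}]]

A has Jordan form J = [[-1, 1], [0, -1]] with A = PJP^{-1}, so e^{tA} = P e^{tJ} P^{-1}.

For a Jordan block J_k(λ), e^{tJ_k(λ)} = e^{λt} · (I + tN + t^2 N^2/2! + ... + t^{k-1} N^{k-1}/(k-1)!) where N is the nilpotent superdiagonal part.

Assembling the blocks and conjugating back gives the entries of e^{tA} as shown above.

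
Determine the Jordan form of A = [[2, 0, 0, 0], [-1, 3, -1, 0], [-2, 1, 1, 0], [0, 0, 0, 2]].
J = [[2, 1, 0, 0], [0, 2, 1, 0], [0, 0, 2, 0], [0, 0, 0, 2]]

The characteristic polynomial is det(xI - A) = (x - 2)^4, so the eigenvalues are 2 (algebraic multiplicity 4).

For λ = 2: rank(A - 2I) = 2, rank((A - 2I)^2) = 1, rank((A - 2I)^3) = 0. The eigenspace has dimension 4 - 2 = 2, so there are 2 Jordan blocks; the rank sequence gives block sizes [3, 1].

Assembling the blocks gives the Jordan form J above.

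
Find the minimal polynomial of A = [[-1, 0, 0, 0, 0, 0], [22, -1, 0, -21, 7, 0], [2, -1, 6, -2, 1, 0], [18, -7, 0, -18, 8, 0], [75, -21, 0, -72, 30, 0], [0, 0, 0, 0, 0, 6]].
The characteristic polynomial factors as (x - 6)^4(x + 1)^2. The minimal polynomial is ∏(x - λ)^{k_λ} where k_λ is the size of the largest Jordan block at λ.

For λ = -1: rank(A + I) = 5, and the largest Jordan block has size 2 (the smallest k with rank((A + I)^k) = rank((A + I)^(k+1))).
For λ = 6: rank(A - 6I) = 4, and the largest Jordan block has size 3 (the smallest k with rank((A - 6I)^k) = rank((A - 6I)^(k+1))).

So m_A(x) = (x - 6)^3(x + 1)^2.

m_A(x) = (x - 6)^3(x + 1)^2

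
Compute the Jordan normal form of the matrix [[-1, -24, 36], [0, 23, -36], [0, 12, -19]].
J = [[-1, 0, 0], [0, -1, 0], [0, 0, 5]]

The characteristic polynomial is det(xI - A) = (x - 5)(x + 1)^2, so the eigenvalues are -1 (algebraic multiplicity 2), 5 (algebraic multiplicity 1).

For λ = -1: rank(A + I) = 1. The eigenspace has dimension 3 - 1 = 2, so there are 2 Jordan blocks; the rank sequence gives block sizes [1, 1].

For λ = 5: algebraic multiplicity 1 gives one 1×1 block.

Assembling the blocks gives the Jordan form J above.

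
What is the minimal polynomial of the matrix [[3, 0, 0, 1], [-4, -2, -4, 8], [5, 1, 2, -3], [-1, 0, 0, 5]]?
The characteristic polynomial factors as x^2(x - 4)^2. The minimal polynomial is ∏(x - λ)^{k_λ} where k_λ is the size of the largest Jordan block at λ.

For λ = 0: rank(A) = 3, and the largest Jordan block has size 2 (the smallest k with rank(A^k) = rank(A^(k+1))).
For λ = 4: rank(A - 4I) = 3, and the largest Jordan block has size 2 (the smallest k with rank((A - 4I)^k) = rank((A - 4I)^(k+1))).

So m_A(x) = x^2(x - 4)^2.

m_A(x) = x^2(x - 4)^2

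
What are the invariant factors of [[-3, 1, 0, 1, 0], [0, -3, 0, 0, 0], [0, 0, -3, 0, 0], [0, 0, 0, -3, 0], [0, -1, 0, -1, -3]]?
x + 3, x + 3, x + 3, (x + 3)^2

The Jordan structure of A has elementary divisors (x + 3)^2, (x + 3), (x + 3), (x + 3). Arranging the block sizes at each eigenvalue in decreasing order and taking row products gives the invariant factors.

Invariant factors (smallest first, each dividing the next): x + 3, x + 3, x + 3, (x + 3)^2.

Check: the last factor (x + 3)^2 is the minimal polynomial, and the product (x + 3)^5 is the characteristic polynomial.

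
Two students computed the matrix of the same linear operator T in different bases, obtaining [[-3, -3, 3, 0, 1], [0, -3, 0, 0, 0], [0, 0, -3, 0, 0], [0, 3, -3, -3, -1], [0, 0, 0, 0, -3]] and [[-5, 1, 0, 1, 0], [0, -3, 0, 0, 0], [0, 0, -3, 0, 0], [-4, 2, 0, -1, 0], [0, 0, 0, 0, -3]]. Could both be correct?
Yes.

Two matrices over a field are similar if and only if they have the same invariant factors.

Both A and B have characteristic polynomial (x + 3)^5 and minimal polynomial (x + 3)^2. Computing further, both have invariant factors x + 3, x + 3, x + 3, (x + 3)^2. Hence A and B are similar.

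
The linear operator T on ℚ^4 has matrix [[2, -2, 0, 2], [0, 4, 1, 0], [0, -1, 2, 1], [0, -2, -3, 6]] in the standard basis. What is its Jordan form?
The characteristic polynomial is det(xI - A) = (x - 4)^3(x - 2), so the eigenvalues are 2 (algebraic multiplicity 1), 4 (algebraic multiplicity 3).

For λ = 2: algebraic multiplicity 1 gives one 1×1 block.

For λ = 4: rank(A - 4I) = 3, rank((A - 4I)^2) = 2, rank((A - 4I)^3) = 1. The eigenspace has dimension 4 - 3 = 1, so there is 1 Jordan block; the rank sequence gives block sizes [3].

Assembling the blocks gives the Jordan form J above.

J = [[2, 0, 0, 0], [0, 4, 1, 0], [0, 0, 4, 1], [0, 0, 0, 4]]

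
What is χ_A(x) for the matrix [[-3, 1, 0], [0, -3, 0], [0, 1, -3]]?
xI - A = [[x + 3, -1, 0], [0, x + 3, 0], [0, -1, x + 3]].

Expanding det(xI - A) along the first row:
det(xI - A) = + (x + 3)·det([[x + 3, 0], [-1, x + 3]]) - (-1)·det([[0, 0], [0, x + 3]]) + (0)·det([[0, x + 3], [0, -1]]).

Evaluating gives χ_A(x) = x^3 + 9x^2 + 27x + 27 = (x + 3)^3.

χ_A(x) = (x + 3)^3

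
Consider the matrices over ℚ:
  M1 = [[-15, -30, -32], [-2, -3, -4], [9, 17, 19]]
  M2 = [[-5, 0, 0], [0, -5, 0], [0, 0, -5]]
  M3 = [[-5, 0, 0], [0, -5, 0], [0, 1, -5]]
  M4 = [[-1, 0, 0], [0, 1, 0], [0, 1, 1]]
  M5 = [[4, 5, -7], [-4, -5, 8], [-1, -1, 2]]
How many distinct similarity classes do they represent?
3 classes: {M1, M4, M5}, {M2}, {M3}

Characteristic polynomials: χ_{M1} = (x - 1)^2(x + 1), χ_{M2} = (x + 5)^3, χ_{M3} = (x + 5)^3, χ_{M4} = (x - 1)^2(x + 1), χ_{M5} = (x - 1)^2(x + 1).

{M1, M4, M5}: invariant factors (x - 1)^2(x + 1).

{M2}: invariant factors x + 5, x + 5, x + 5.

{M3}: invariant factors x + 5, (x + 5)^2.

Matrices are similar if and only if their invariant-factor lists agree; the partition into similarity classes is {M1, M4, M5}, {M2}, {M3}.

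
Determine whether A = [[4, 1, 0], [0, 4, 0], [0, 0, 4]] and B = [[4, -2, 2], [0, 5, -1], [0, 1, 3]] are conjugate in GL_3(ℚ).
Two matrices over a field are similar if and only if they have the same invariant factors.

Both A and B have characteristic polynomial (x - 4)^3 and minimal polynomial (x - 4)^2. Computing further, both have invariant factors x - 4, (x - 4)^2. Hence A and B are similar.

Yes.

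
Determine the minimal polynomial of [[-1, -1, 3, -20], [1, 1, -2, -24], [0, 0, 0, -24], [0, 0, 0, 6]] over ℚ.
The characteristic polynomial factors as x^3(x - 6). The minimal polynomial is ∏(x - λ)^{k_λ} where k_λ is the size of the largest Jordan block at λ.

For λ = 0: rank(A) = 3, and the largest Jordan block has size 3 (the smallest k with rank(A^k) = rank(A^(k+1))).
For λ = 6: rank(A - 6I) = 3, and the largest Jordan block has size 1 (the smallest k with rank((A - 6I)^k) = rank((A - 6I)^(k+1))).

So m_A(x) = x^3(x - 6).

m_A(x) = x^3(x - 6)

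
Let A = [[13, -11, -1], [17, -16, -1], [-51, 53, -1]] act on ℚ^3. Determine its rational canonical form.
The invariant factors of A (the non-unit diagonal entries of the Smith normal form of xI - A over ℚ[x]) are (x - 4)(x + 4)^2, each dividing the next. The characteristic polynomial is their product, (x - 4)(x + 4)^2.

The rational canonical form is the block-diagonal matrix of companion matrices C(f_i):
R = [[0, 0, 64], [1, 0, 16], [0, 1, -4]].

R = [[0, 0, 64], [1, 0, 16], [0, 1, -4]]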